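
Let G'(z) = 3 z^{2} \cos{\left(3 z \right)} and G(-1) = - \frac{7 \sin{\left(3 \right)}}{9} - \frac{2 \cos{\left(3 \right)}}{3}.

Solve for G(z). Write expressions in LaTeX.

A first test for any G(z): its z-derivative must equal the given G'(z).
A general antiderivative is z^{2} \sin{\left(3 z \right)} + \frac{2 z \cos{\left(3 z \right)}}{3} - \frac{2 \sin{\left(3 z \right)}}{9} + C.
The condition gives C = - \frac{7 \sin{\left(3 \right)}}{9} - \frac{2 \cos{\left(3 \right)}}{3} - (- \frac{7 \sin{\left(3 \right)}}{9} - \frac{2 \cos{\left(3 \right)}}{3}) = 0.
So G(z) = z^{2} \sin{\left(3 z \right)} + \frac{2 z \cos{\left(3 z \right)}}{3} - \frac{2 \sin{\left(3 z \right)}}{9}.
Check: d/dz[z^{2} \sin{\left(3 z \right)} + \frac{2 z \cos{\left(3 z \right)}}{3} - \frac{2 \sin{\left(3 z \right)}}{9}] = 3 z^{2} \cos{\left(3 z \right)} = G'(z).

G(z) = z^{2} \sin{\left(3 z \right)} + \frac{2 z \cos{\left(3 z \right)}}{3} - \frac{2 \sin{\left(3 z \right)}}{9}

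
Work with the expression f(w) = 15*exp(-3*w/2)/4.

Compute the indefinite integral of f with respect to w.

For F(w) to be correct the identity F'(w) - f(w) = 0 must hold.
Check: d/dw[-5*exp(-3*w/2)/2] = 15*exp(-3*w/2)/4 = f(w).

F(w) = -5*exp(-3*w/2)/2 + C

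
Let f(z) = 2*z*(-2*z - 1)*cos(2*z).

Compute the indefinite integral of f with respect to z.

Since d/dz undoes antidifferentiation here, F'(z) = f(z) is required of F(z).
Check: d/dz[-2*z**2*sin(2*z) - z*sin(2*z) - 2*z*cos(2*z) + sin(2*z) - cos(2*z)/2] = -4*z**2*cos(2*z) - 2*z*cos(2*z), which equals f(z).

F(z) = -2*z**2*sin(2*z) - z*sin(2*z) - 2*z*cos(2*z) + sin(2*z) - cos(2*z)/2 + C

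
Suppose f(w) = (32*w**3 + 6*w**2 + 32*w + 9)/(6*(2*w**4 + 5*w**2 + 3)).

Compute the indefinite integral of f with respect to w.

Recover f(w) by differentiating a candidate F(w); any mismatch rules it out.
Check: d/dw[(8*log(2*w**2 + 3) + 3*atan(w))/6] = (32*w**3 + 6*w**2 + 32*w + 9)/(12*w**4 + 30*w**2 + 18), which equals f(w).

F(w) = (8*log(2*w**2 + 3) + 3*atan(w))/6 + C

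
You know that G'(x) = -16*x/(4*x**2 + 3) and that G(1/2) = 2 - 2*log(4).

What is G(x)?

G(x) = -2*(log(4*x**2 + 3) - 1)

G'(x) matches the chain-rule pattern g'(h)*h' with inner function h(x) = 4*x**2 + 3; substituting u = h(x) collapses the integral.
A general antiderivative is -2*log(4*x**2 + 3) + C.
The condition gives C = 2 - 2*log(4) - (-2*log(4)) = 2.
So G(x) = -2*(log(4*x**2 + 3) - 1).
Check: d/dx[-2*(log(4*x**2 + 3) - 1)] = -16*x/(4*x**2 + 3) = G'(x).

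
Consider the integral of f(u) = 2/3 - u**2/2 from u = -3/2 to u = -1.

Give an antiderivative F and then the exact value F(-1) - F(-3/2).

Antiderivative: F(u) = -u**3/6 + 2*u/3; value = -1/16

Since d/du undoes antidifferentiation here, F'(u) = f(u) is required of F(u).
F(u) = -u**3/6 + 2*u/3 is an antiderivative of f.
Check: d/du[-u**3/6 + 2*u/3] = 2/3 - u**2/2 = f(u).
F(-1) = -1/2; F(-3/2) = -7/16.
Integral = F(-1) - F(-3/2) = -1/16.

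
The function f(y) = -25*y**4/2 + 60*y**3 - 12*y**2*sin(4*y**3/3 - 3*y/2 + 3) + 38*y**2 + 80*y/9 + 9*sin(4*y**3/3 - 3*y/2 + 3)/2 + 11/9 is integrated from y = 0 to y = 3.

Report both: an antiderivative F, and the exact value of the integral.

Integrate term by term and add the pieces.
F(y) = -5*y**5/2 - y**4 + 2*y**3 + y/3 + (-4*y**2 - 4*y/3 - 1/3)**2 + 3*cos(4*y**3/3 - 3*y/2 + 3) is an antiderivative of f.
Check: d/dy[-5*y**5/2 - y**4 + 2*y**3 + y/3 + (-4*y**2 - 4*y/3 - 1/3)**2 + 3*cos(4*y**3/3 - 3*y/2 + 3)] = -25*y**4/2 + 60*y**3 - 12*y**2*sin(4*y**3/3 - 3*y/2 + 3) + 38*y**2 + 80*y/9 + 9*sin(4*y**3/3 - 3*y/2 + 3)/2 + 11/9 = f(y).
F(3) = 3*cos(69/2) + 17879/18; F(0) = 3*cos(3) + 1/9.
Integral = F(3) - F(0) = 3*cos(69/2) - 3*cos(3) + 5959/6.

Antiderivative: F(y) = -5*y**5/2 - y**4 + 2*y**3 + y/3 + (-4*y**2 - 4*y/3 - 1/3)**2 + 3*cos(4*y**3/3 - 3*y/2 + 3); value = 3*cos(69/2) - 3*cos(3) + 5959/6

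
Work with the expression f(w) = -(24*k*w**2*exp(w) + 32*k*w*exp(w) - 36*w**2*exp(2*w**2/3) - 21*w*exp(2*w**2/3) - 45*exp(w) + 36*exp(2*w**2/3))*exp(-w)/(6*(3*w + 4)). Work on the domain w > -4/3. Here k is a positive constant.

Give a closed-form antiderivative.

An antiderivative is F(w) = -2*k*w**2/3 + 3*exp(2*w**2/3 - w)/2 + 5*log(3*w/2 + 2)/2.

For F(w) to be correct the identity F'(w) - f(w) = 0 must hold.
Check: d/dw[-2*k*w**2/3 + 3*exp(2*w**2/3 - w)/2 + 5*log(3*w/2 + 2)/2] = (-24*k*w**2 - 32*k*w + 36*w**2*exp(-w)*exp(2*w**2/3) + 21*w*exp(-w)*exp(2*w**2/3) + 45 - 36*exp(-w)*exp(2*w**2/3))/(18*w + 24), which equals f(w).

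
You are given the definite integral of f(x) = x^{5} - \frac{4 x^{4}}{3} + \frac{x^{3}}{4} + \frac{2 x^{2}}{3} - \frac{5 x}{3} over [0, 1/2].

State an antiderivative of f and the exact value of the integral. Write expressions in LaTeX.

The integrand splits into summands that can be handled one at a time.
F(x) = \frac{x^{6}}{6} - \frac{4 x^{5}}{15} + \frac{x^{4}}{16} + \frac{2 x^{3}}{9} - \frac{5 x^{2}}{6} is an antiderivative of f.
Check: d/dx[\frac{x^{6}}{6} - \frac{4 x^{5}}{15} + \frac{x^{4}}{16} + \frac{2 x^{3}}{9} - \frac{5 x^{2}}{6}] = x^{5} - \frac{4 x^{4}}{3} + \frac{x^{3}}{4} + \frac{2 x^{2}}{3} - \frac{5 x}{3} = f(x).
F(1/2) = - \frac{2101}{11520}; F(0) = 0.
Integral = F(1/2) - F(0) = - \frac{2101}{11520}.

Antiderivative: F(x) = \frac{x^{6}}{6} - \frac{4 x^{5}}{15} + \frac{x^{4}}{16} + \frac{2 x^{3}}{9} - \frac{5 x^{2}}{6}; value = - \frac{2101}{11520}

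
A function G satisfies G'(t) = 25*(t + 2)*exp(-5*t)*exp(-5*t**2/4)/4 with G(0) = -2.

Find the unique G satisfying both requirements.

G'(t) matches the chain-rule pattern g'(h)*h' with inner function h(t) = -5*t**2/4 - 5*t; substituting u = h(t) collapses the integral.
A general antiderivative is -5*exp(-5*t**2/4 - 5*t)/2 + C.
The condition gives C = -2 - (-5/2) = 1/2.
So G(t) = (1 - 5*exp(-5*t**2/4 - 5*t))/2.
Check: d/dt[(1 - 5*exp(-5*t**2/4 - 5*t))/2] = (25*t + 50)*exp(-5*t)*exp(-5*t**2/4)/4, which equals G'(t).

G(t) = (1 - 5*exp(-5*t**2/4 - 5*t))/2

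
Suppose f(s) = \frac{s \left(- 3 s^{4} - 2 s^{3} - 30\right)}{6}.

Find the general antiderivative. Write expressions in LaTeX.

F(s) = \frac{s^{2} \left(- 5 s^{4} - 4 s^{3} - 150\right)}{60} + C

Since d/ds undoes antidifferentiation here, F'(s) = f(s) is required of F(s).
Check: d/ds[\frac{s^{2} \left(- 5 s^{4} - 4 s^{3} - 150\right)}{60}] = - \frac{s^{5}}{2} - \frac{s^{4}}{3} - 5 s, which equals f(s).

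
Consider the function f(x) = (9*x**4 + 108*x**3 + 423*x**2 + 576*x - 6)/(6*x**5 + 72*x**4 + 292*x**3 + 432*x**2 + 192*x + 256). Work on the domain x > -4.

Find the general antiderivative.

F(x) = 3*log(3*x**2 + 2)/4 + 3/(4*x**2 + 32*x + 64) + C

Check any antiderivative F(x) by computing F'(x) and comparing it with f(x).
Check: d/dx[3*log(3*x**2 + 2)/4 + 3/(4*x**2 + 32*x + 64)] = (9*x**4 + 108*x**3 + 423*x**2 + 576*x - 6)/(6*x**5 + 72*x**4 + 292*x**3 + 432*x**2 + 192*x + 256) = f(x).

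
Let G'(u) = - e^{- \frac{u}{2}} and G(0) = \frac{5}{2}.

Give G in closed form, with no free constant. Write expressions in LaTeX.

G(u) = \frac{\left(e^{\frac{u}{2}} + 4\right) e^{- \frac{u}{2}}}{2}

The proposed G(u) is checked by its d/du: the result must match the given G'(u).
A general antiderivative is 2 e^{- \frac{u}{2}} + C.
The condition gives C = \frac{5}{2} - (2) = \frac{1}{2}.
So G(u) = \frac{\left(e^{\frac{u}{2}} + 4\right) e^{- \frac{u}{2}}}{2}.
Check: d/du[\frac{\left(e^{\frac{u}{2}} + 4\right) e^{- \frac{u}{2}}}{2}] = - e^{- \frac{u}{2}} = G'(u).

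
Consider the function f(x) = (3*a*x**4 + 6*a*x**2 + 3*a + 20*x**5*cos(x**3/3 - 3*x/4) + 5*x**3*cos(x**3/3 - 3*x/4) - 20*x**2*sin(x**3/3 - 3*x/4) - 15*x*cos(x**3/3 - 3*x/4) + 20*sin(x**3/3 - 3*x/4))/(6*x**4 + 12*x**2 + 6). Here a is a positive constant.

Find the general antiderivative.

F(x) = x*(3*a*x**2 + 3*a + 20*sin(x**3/3 - 3*x/4))/(6*(x**2 + 1)) + C

Differentiate the proposed F(x) back; it has to land on f(x) exactly.
Check: d/dx[x*(3*a*x**2 + 3*a + 20*sin(x**3/3 - 3*x/4))/(6*(x**2 + 1))] = (3*a*x**4 + 6*a*x**2 + 3*a + 20*x**5*cos(x**3/3 - 3*x/4) + 5*x**3*cos(x**3/3 - 3*x/4) - 20*x**2*sin(x**3/3 - 3*x/4) - 15*x*cos(x**3/3 - 3*x/4) + 20*sin(x**3/3 - 3*x/4))/(6*x**4 + 12*x**2 + 6) = f(x).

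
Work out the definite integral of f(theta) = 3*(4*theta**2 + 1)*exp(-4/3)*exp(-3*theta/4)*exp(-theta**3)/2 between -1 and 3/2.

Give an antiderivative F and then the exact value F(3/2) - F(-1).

f matches the chain-rule pattern g'(h)*h' with inner function h(theta) = -theta**3 - 3*theta/4 - 4/3; substituting u = h(theta) collapses the integral.
F(theta) = -2*exp(-4/3)*exp(-3*theta/4)*exp(-theta**3) is an antiderivative of f.
Check: d/dtheta[-2*exp(-4/3)*exp(-3*theta/4)*exp(-theta**3)] = (12*theta**2 + 3)*exp(-4/3)*exp(-3*theta/4)*exp(-theta**3)/2, which equals f(theta).
F(3/2) = -2*exp(-35/6); F(-1) = -2*exp(5/12).
Integral = F(3/2) - F(-1) = -2*exp(-35/6) + 2*exp(5/12).

Antiderivative: F(theta) = -2*exp(-4/3)*exp(-3*theta/4)*exp(-theta**3); value = -2*exp(-35/6) + 2*exp(5/12)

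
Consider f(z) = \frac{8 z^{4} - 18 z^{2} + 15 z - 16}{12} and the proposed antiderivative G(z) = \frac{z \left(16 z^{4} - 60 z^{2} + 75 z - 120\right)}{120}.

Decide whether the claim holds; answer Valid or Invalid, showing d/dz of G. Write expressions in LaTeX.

Invalid: d/dz[G] - f = \frac{1}{3}, which is not 0.

d/dz[G] = \frac{2 z^{4}}{3} - \frac{3 z^{2}}{2} + \frac{5 z}{4} - 1
d/dz[G] - f(z) = \frac{1}{3} != 0.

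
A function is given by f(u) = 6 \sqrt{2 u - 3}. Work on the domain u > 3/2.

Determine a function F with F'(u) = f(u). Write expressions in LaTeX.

An antiderivative is F(u) = 4 u \sqrt{2 u - 3} - 6 \sqrt{2 u - 3}.

Any candidate F(u) must reproduce f(u) exactly when differentiated.
Check: d/du[4 u \sqrt{2 u - 3} - 6 \sqrt{2 u - 3}] = \frac{12 u - 18}{\sqrt{2 u - 3}}, which equals f(u).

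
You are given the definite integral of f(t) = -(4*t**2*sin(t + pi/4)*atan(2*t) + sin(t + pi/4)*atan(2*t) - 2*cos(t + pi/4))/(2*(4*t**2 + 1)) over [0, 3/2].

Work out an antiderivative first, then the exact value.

Recognize the product-rule pattern: f = u'v + uv' with u = atan(2*t)/2, v = cos(t + pi/4), so integration by parts undoes it.
F(t) = cos(t + pi/4)*atan(2*t)/2 is an antiderivative of f.
Check: d/dt[cos(t + pi/4)*atan(2*t)/2] = (-4*t**2*sin(t + pi/4)*atan(2*t) - sin(t + pi/4)*atan(2*t) + 2*cos(t + pi/4))/(8*t**2 + 2), which equals f(t).
F(3/2) = cos(pi/4 + 3/2)*atan(3)/2; F(0) = 0.
Integral = F(3/2) - F(0) = cos(pi/4 + 3/2)*atan(3)/2.

Antiderivative: F(t) = cos(t + pi/4)*atan(2*t)/2; value = cos(pi/4 + 3/2)*atan(3)/2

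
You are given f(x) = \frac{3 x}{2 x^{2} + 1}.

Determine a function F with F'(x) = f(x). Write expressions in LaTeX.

An antiderivative is F(x) = \frac{3 \log{\left(2 x^{2} + 1 \right)}}{4}.

f matches the chain-rule pattern g'(h)*h' with inner function h(x) = 2 x^{2} + 1; substituting u = h(x) collapses the integral.
Check: d/dx[\frac{3 \log{\left(2 x^{2} + 1 \right)}}{4}] = \frac{3 x}{2 x^{2} + 1} = f(x).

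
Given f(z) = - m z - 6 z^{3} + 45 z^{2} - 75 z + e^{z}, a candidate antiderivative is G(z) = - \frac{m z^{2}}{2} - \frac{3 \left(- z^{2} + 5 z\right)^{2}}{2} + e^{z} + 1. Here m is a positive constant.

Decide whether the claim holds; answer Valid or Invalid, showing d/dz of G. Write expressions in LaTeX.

d/dz[G] = - m z - 6 z^{3} + 45 z^{2} - 75 z + e^{z}
This equals f(z) exactly, so the claim holds.

Valid. The derivative of G reproduces f.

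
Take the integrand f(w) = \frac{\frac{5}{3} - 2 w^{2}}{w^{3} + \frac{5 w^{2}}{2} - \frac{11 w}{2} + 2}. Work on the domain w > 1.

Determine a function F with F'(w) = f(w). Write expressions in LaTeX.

The denominator factors as 3 \left(w - 1\right) \left(w + 4\right) \left(2 w - 1\right); partial fractions split f into directly integrable pieces: - \frac{28}{27 \left(2 w - 1\right)} - \frac{182}{135 \left(w + 4\right)} - \frac{2}{15 \left(w - 1\right)}.
Check: d/dw[- \frac{2 \log{\left(w - 1 \right)}}{15} - \frac{14 \log{\left(w - \frac{1}{2} \right)}}{27} - \frac{182 \log{\left(w + 4 \right)}}{135}] = \frac{10 - 12 w^{2}}{6 w^{3} + 15 w^{2} - 33 w + 12}, which equals f(w).

An antiderivative is F(w) = - \frac{2 \log{\left(w - 1 \right)}}{15} - \frac{14 \log{\left(w - \frac{1}{2} \right)}}{27} - \frac{182 \log{\left(w + 4 \right)}}{135}.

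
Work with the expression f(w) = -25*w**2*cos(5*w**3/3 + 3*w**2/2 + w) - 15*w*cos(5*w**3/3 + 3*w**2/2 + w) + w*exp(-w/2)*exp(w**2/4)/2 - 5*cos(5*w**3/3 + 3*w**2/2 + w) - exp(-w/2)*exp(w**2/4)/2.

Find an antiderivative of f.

The integrand splits into summands that can be handled one at a time.
Check: d/dw[exp(w**2/4 - w/2) - 5*sin(5*w**3/3 + 3*w**2/2 + w)] = -25*w**2*cos(5*w**3/3 + 3*w**2/2 + w) - 15*w*cos(5*w**3/3 + 3*w**2/2 + w) + w*exp(-w/2)*exp(w**2/4)/2 - 5*cos(5*w**3/3 + 3*w**2/2 + w) - exp(-w/2)*exp(w**2/4)/2 = f(w).

An antiderivative is F(w) = exp(w**2/4 - w/2) - 5*sin(5*w**3/3 + 3*w**2/2 + w).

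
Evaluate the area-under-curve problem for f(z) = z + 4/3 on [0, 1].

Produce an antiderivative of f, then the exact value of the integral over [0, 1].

Differentiate the proposed F(z) back; it has to land on f(z) exactly.
F(z) = (3*z**2 + 8*z - 6)/6 is an antiderivative of f.
Check: d/dz[(3*z**2 + 8*z - 6)/6] = z + 4/3 = f(z).
F(1) = 5/6; F(0) = -1.
Integral = F(1) - F(0) = 11/6.

Antiderivative: F(z) = (3*z**2 + 8*z - 6)/6; value = 11/6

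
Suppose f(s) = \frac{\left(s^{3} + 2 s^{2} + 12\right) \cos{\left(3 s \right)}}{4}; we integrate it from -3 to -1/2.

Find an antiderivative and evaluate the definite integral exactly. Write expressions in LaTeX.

A first test for any F(s): its s-derivative must equal f(s) identically.
F(s) = \frac{s^{3} \sin{\left(3 s \right)}}{12} + \frac{s^{2} \sin{\left(3 s \right)}}{6} + \frac{s^{2} \cos{\left(3 s \right)}}{12} - \frac{s \sin{\left(3 s \right)}}{18} + \frac{s \cos{\left(3 s \right)}}{9} + \frac{26 \sin{\left(3 s \right)}}{27} - \frac{\cos{\left(3 s \right)}}{54} is an antiderivative of f.
Check: d/ds[\frac{s^{3} \sin{\left(3 s \right)}}{12} + \frac{s^{2} \sin{\left(3 s \right)}}{6} + \frac{s^{2} \cos{\left(3 s \right)}}{12} - \frac{s \sin{\left(3 s \right)}}{18} + \frac{s \cos{\left(3 s \right)}}{9} + \frac{26 \sin{\left(3 s \right)}}{27} - \frac{\cos{\left(3 s \right)}}{54}] = \frac{s^{3} \cos{\left(3 s \right)}}{4} + \frac{s^{2} \cos{\left(3 s \right)}}{2} + 3 \cos{\left(3 s \right)}, which equals f(s).
F(-1/2) = - \frac{883 \sin{\left(\frac{3}{2} \right)}}{864} - \frac{23 \cos{\left(\frac{3}{2} \right)}}{432}; F(-3) = \frac{43 \cos{\left(9 \right)}}{108} - \frac{41 \sin{\left(9 \right)}}{108}.
Integral = F(-1/2) - F(-3) = - \frac{883 \sin{\left(\frac{3}{2} \right)}}{864} - \frac{23 \cos{\left(\frac{3}{2} \right)}}{432} + \frac{41 \sin{\left(9 \right)}}{108} - \frac{43 \cos{\left(9 \right)}}{108}.

Antiderivative: F(s) = \frac{s^{3} \sin{\left(3 s \right)}}{12} + \frac{s^{2} \sin{\left(3 s \right)}}{6} + \frac{s^{2} \cos{\left(3 s \right)}}{12} - \frac{s \sin{\left(3 s \right)}}{18} + \frac{s \cos{\left(3 s \right)}}{9} + \frac{26 \sin{\left(3 s \right)}}{27} - \frac{\cos{\left(3 s \right)}}{54}; value = - \frac{883 \sin{\left(\frac{3}{2} \right)}}{864} - \frac{23 \cos{\left(\frac{3}{2} \right)}}{432} + \frac{41 \sin{\left(9 \right)}}{108} - \frac{43 \cos{\left(9 \right)}}{108}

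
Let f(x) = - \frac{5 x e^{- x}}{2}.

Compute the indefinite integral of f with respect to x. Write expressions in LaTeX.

F(x) = \frac{5 x e^{- x}}{2} + \frac{5 e^{- x}}{2} + C

Recognize the product-rule pattern: f = u'v + uv' with u = \frac{5 x}{2} + \frac{5}{2}, v = e^{- x}, so integration by parts undoes it.
Check: d/dx[\frac{5 x e^{- x}}{2} + \frac{5 e^{- x}}{2}] = - \frac{5 x e^{- x}}{2} = f(x).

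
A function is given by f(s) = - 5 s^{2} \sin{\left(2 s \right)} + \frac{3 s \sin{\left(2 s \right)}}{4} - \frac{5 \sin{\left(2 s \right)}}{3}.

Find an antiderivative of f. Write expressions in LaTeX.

Integrate term by term and add the pieces.
Check: d/ds[\frac{5 s^{2} \cos{\left(2 s \right)}}{2} - \frac{5 s \sin{\left(2 s \right)}}{2} - \frac{3 s \cos{\left(2 s \right)}}{8} + \frac{3 \sin{\left(2 s \right)}}{16} - \frac{5 \cos{\left(2 s \right)}}{12}] = - 5 s^{2} \sin{\left(2 s \right)} + \frac{3 s \sin{\left(2 s \right)}}{4} - \frac{5 \sin{\left(2 s \right)}}{3} = f(s).

An antiderivative is F(s) = \frac{5 s^{2} \cos{\left(2 s \right)}}{2} - \frac{5 s \sin{\left(2 s \right)}}{2} - \frac{3 s \cos{\left(2 s \right)}}{8} + \frac{3 \sin{\left(2 s \right)}}{16} - \frac{5 \cos{\left(2 s \right)}}{12}.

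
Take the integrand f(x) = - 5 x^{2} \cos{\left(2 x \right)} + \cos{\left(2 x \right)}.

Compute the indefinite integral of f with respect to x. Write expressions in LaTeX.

Integrate term by term and add the pieces.
Check: d/dx[- \frac{5 x^{2} \sin{\left(2 x \right)}}{2} - \frac{5 x \cos{\left(2 x \right)}}{2} + \frac{7 \sin{\left(2 x \right)}}{4}] = - 5 x^{2} \cos{\left(2 x \right)} + \cos{\left(2 x \right)} = f(x).

F(x) = - \frac{5 x^{2} \sin{\left(2 x \right)}}{2} - \frac{5 x \cos{\left(2 x \right)}}{2} + \frac{7 \sin{\left(2 x \right)}}{4} + C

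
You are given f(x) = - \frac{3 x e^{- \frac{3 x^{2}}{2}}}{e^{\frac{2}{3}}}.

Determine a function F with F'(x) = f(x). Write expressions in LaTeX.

f matches the chain-rule pattern g'(h)*h' with inner function h(x) = - \frac{3 x^{2}}{2} - \frac{2}{3}; substituting u = h(x) collapses the integral.
Check: d/dx[\frac{e^{- \frac{3 x^{2}}{2}}}{e^{\frac{2}{3}}}] = - \frac{3 x e^{- \frac{3 x^{2}}{2}}}{e^{\frac{2}{3}}} = f(x).

An antiderivative is F(x) = \frac{e^{- \frac{3 x^{2}}{2}}}{e^{\frac{2}{3}}}.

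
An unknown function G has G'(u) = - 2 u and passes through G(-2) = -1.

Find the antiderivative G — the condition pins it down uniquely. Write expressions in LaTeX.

G(u) = 3 - u^{2}

Recover the given G'(u) by differentiating a candidate G(u); any mismatch rules it out.
A general antiderivative is 1 - u^{2} + C.
The condition gives C = -1 - (-3) = 2.
So G(u) = 3 - u^{2}.
Check: d/du[3 - u^{2}] = - 2 u = G'(u).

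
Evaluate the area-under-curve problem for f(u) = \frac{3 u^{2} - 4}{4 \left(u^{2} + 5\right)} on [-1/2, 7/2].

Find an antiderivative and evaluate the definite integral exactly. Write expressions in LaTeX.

Recover f(u) by differentiating a candidate F(u); any mismatch rules it out.
F(u) = \frac{15 u - 19 \sqrt{5} \operatorname{atan}{\left(\frac{\sqrt{5} u}{5} \right)}}{20} is an antiderivative of f.
Check: d/du[\frac{15 u - 19 \sqrt{5} \operatorname{atan}{\left(\frac{\sqrt{5} u}{5} \right)}}{20}] = \frac{3 u^{2} - 4}{4 u^{2} + 20}, which equals f(u).
F(7/2) = - \frac{19 \sqrt{5} \operatorname{atan}{\left(\frac{7 \sqrt{5}}{10} \right)}}{20} + \frac{21}{8}; F(-1/2) = - \frac{3}{8} + \frac{19 \sqrt{5} \operatorname{atan}{\left(\frac{\sqrt{5}}{10} \right)}}{20}.
Integral = F(7/2) - F(-1/2) = - \frac{19 \sqrt{5} \operatorname{atan}{\left(\frac{7 \sqrt{5}}{10} \right)}}{20} - \frac{19 \sqrt{5} \operatorname{atan}{\left(\frac{\sqrt{5}}{10} \right)}}{20} + 3.

Antiderivative: F(u) = \frac{15 u - 19 \sqrt{5} \operatorname{atan}{\left(\frac{\sqrt{5} u}{5} \right)}}{20}; value = - \frac{19 \sqrt{5} \operatorname{atan}{\left(\frac{7 \sqrt{5}}{10} \right)}}{20} - \frac{19 \sqrt{5} \operatorname{atan}{\left(\frac{\sqrt{5}}{10} \right)}}{20} + 3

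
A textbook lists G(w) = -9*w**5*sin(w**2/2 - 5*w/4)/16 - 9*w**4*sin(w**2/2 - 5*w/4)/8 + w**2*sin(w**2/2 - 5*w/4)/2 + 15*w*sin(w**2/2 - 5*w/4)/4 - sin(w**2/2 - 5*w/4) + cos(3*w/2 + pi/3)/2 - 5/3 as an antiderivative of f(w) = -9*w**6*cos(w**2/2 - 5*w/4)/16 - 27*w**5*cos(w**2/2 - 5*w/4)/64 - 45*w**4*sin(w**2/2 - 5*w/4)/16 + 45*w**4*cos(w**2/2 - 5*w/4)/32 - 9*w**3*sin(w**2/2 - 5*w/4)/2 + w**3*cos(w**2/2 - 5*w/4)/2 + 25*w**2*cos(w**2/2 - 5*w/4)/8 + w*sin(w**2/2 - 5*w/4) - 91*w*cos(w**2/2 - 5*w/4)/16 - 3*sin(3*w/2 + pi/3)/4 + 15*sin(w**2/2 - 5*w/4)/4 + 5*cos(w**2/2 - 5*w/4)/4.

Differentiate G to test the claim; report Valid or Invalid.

Valid - differentiating G returns exactly f.

d/dw[G] = -9*w**6*cos(w**2/2 - 5*w/4)/16 - 27*w**5*cos(w**2/2 - 5*w/4)/64 - 45*w**4*sin(w**2/2 - 5*w/4)/16 + 45*w**4*cos(w**2/2 - 5*w/4)/32 - 9*w**3*sin(w**2/2 - 5*w/4)/2 + w**3*cos(w**2/2 - 5*w/4)/2 + 25*w**2*cos(w**2/2 - 5*w/4)/8 + w*sin(w**2/2 - 5*w/4) - 91*w*cos(w**2/2 - 5*w/4)/16 - 3*sin(3*w/2 + pi/3)/4 + 15*sin(w**2/2 - 5*w/4)/4 + 5*cos(w**2/2 - 5*w/4)/4
This equals f(w) exactly, so the claim holds.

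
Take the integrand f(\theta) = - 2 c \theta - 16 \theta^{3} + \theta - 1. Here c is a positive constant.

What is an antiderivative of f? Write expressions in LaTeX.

An antiderivative is F(\theta) = - c \theta^{2} - 4 \theta^{4} + \frac{\theta^{2}}{2} - \theta.

The integrand splits into summands that can be handled one at a time.
Check: d/d\theta[- c \theta^{2} - 4 \theta^{4} + \frac{\theta^{2}}{2} - \theta] = - 2 c \theta - 16 \theta^{3} + \theta - 1 = f(\theta).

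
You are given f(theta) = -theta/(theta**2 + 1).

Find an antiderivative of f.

An antiderivative is F(theta) = -log(2*theta**2 + 2)/2.

The substitution u = 2*theta**2 + 2 works: f is exactly (dF/du)*(du/dtheta) for that inner function.
Check: d/dtheta[-log(2*theta**2 + 2)/2] = -theta/(theta**2 + 1) = f(theta).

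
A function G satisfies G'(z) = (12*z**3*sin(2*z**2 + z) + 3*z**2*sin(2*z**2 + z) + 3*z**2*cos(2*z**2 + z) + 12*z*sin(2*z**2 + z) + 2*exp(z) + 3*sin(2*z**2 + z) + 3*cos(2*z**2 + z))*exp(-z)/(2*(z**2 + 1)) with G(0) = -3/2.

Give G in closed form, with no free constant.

G(z) = atan(z) - 3*exp(-z)*cos(2*z**2 + z)/2

Whatever form G(z) takes, its d/dz must return the stated G'(z).
A general antiderivative is atan(z) - 3*exp(-z)*cos(2*z**2 + z)/2 + C.
The condition gives C = -3/2 - (-3/2) = 0.
So G(z) = atan(z) - 3*exp(-z)*cos(2*z**2 + z)/2.
Check: d/dz[atan(z) - 3*exp(-z)*cos(2*z**2 + z)/2] = (12*z**3*sin(2*z**2 + z) + 3*z**2*sin(2*z**2 + z) + 3*z**2*cos(2*z**2 + z) + 12*z*sin(2*z**2 + z) + 2*exp(z) + 3*sin(2*z**2 + z) + 3*cos(2*z**2 + z))/(2*z**2*exp(z) + 2*exp(z)), which equals G'(z).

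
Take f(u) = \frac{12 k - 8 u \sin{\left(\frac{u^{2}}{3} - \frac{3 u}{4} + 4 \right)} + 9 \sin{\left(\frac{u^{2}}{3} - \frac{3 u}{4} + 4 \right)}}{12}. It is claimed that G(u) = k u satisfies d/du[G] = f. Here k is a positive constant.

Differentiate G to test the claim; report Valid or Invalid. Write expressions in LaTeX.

d/du[G] = k
d/du[G] - f(u) = \frac{2 u \sin{\left(\frac{u^{2}}{3} - \frac{3 u}{4} + 4 \right)}}{3} - \frac{3 \sin{\left(\frac{u^{2}}{3} - \frac{3 u}{4} + 4 \right)}}{4} != 0.

Invalid: d/du[G] - f = \frac{2 u \sin{\left(\frac{u^{2}}{3} - \frac{3 u}{4} + 4 \right)}}{3} - \frac{3 \sin{\left(\frac{u^{2}}{3} - \frac{3 u}{4} + 4 \right)}}{4}, which is not 0.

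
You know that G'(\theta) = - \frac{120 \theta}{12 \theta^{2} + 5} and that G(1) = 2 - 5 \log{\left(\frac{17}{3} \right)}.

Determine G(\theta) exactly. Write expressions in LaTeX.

G(\theta) = 2 - 5 \log{\left(4 \theta^{2} + \frac{5}{3} \right)}

G'(\theta) matches the chain-rule pattern g'(h)*h' with inner function h(\theta) = 4 \theta^{2} + \frac{5}{3}; substituting u = h(\theta) collapses the integral.
A general antiderivative is - 5 \log{\left(4 \theta^{2} + \frac{5}{3} \right)} + C.
The condition gives C = 2 - 5 \log{\left(\frac{17}{3} \right)} - (- 5 \log{\left(\frac{17}{3} \right)}) = 2.
So G(\theta) = 2 - 5 \log{\left(4 \theta^{2} + \frac{5}{3} \right)}.
Check: d/d\theta[2 - 5 \log{\left(4 \theta^{2} + \frac{5}{3} \right)}] = - \frac{120 \theta}{12 \theta^{2} + 5} = G'(\theta).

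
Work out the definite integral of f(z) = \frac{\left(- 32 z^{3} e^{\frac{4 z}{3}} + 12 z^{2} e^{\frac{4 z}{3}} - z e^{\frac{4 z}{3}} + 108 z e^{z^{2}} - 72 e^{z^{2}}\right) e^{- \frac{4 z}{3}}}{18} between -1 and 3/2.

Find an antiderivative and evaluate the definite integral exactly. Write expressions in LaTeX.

Antiderivative: F(z) = - \frac{4 z^{4}}{9} + \frac{2 z^{3}}{9} - \frac{z^{2}}{36} + 3 e^{- \frac{4 z}{3}} e^{z^{2}}; value = - 3 e^{\frac{7}{3}} - \frac{125}{144} + 3 e^{\frac{1}{4}}

An antiderivative F(z) passes only if d/dz[F] lands on f(z) exactly.
F(z) = - \frac{4 z^{4}}{9} + \frac{2 z^{3}}{9} - \frac{z^{2}}{36} + 3 e^{- \frac{4 z}{3}} e^{z^{2}} is an antiderivative of f.
Check: d/dz[- \frac{4 z^{4}}{9} + \frac{2 z^{3}}{9} - \frac{z^{2}}{36} + 3 e^{- \frac{4 z}{3}} e^{z^{2}}] = \frac{\left(- 32 z^{3} e^{\frac{4 z}{3}} + 12 z^{2} e^{\frac{4 z}{3}} - z e^{\frac{4 z}{3}} + 108 z e^{z^{2}} - 72 e^{z^{2}}\right) e^{- \frac{4 z}{3}}}{18} = f(z).
F(3/2) = - \frac{25}{16} + 3 e^{\frac{1}{4}}; F(-1) = - \frac{25}{36} + 3 e^{\frac{7}{3}}.
Integral = F(3/2) - F(-1) = - 3 e^{\frac{7}{3}} - \frac{125}{144} + 3 e^{\frac{1}{4}}.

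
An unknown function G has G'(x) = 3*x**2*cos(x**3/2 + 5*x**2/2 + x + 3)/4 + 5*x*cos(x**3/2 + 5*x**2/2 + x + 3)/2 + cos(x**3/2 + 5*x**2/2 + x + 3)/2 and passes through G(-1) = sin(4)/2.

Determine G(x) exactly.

The substitution u = x**3/2 + 5*x**2/2 + x + 3 works: G'(x) is exactly (dG/du)*(du/dx) for that inner function.
A general antiderivative is sin(x**3/2 + 5*x**2/2 + x + 3)/2 + C.
The condition gives C = sin(4)/2 - (sin(4)/2) = 0.
So G(x) = sin(x**3/2 + 5*x**2/2 + x + 3)/2.
Check: d/dx[sin(x**3/2 + 5*x**2/2 + x + 3)/2] = 3*x**2*cos(x**3/2 + 5*x**2/2 + x + 3)/4 + 5*x*cos(x**3/2 + 5*x**2/2 + x + 3)/2 + cos(x**3/2 + 5*x**2/2 + x + 3)/2 = G'(x).

G(x) = sin(x**3/2 + 5*x**2/2 + x + 3)/2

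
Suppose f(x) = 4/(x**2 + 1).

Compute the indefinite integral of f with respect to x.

F(x) = 4*atan(x) + C

Since d/dx undoes antidifferentiation here, F'(x) = f(x) is required of F(x).
Check: d/dx[4*atan(x)] = 4/(x**2 + 1) = f(x).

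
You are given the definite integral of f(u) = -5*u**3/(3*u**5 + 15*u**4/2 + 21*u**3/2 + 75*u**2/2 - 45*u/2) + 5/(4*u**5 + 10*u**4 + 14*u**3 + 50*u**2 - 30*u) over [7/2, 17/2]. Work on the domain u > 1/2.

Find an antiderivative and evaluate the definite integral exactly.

The denominator factors as 6*u*(u + 3)*(2*u - 1)*(u**2 + 5); partial fractions split f into directly integrable pieces: -(461*u + 1375)/(1764*(u**2 + 5)) + 100/(441*(2*u - 1)) + 185/(588*(u + 3)) - 1/(6*u).
F(u) = -(588*log(u) - 400*log(u - 1/2) - 1110*log(u + 3) + 461*log(u**2 + 5) + 550*sqrt(5)*atan(sqrt(5)*u/5))/3528 is an antiderivative of f.
Check: d/du[-(588*log(u) - 400*log(u - 1/2) - 1110*log(u + 3) + 461*log(u**2 + 5) + 550*sqrt(5)*atan(sqrt(5)*u/5))/3528] = (15 - 20*u**3)/(12*u**5 + 30*u**4 + 42*u**3 + 150*u**2 - 90*u), which equals f(u).
F(17/2) = -461*log(309/4)/3528 - 275*sqrt(5)*atan(17*sqrt(5)/10)/1764 - log(17/2)/6 + 50*log(8)/441 + 185*log(23/2)/588; F(7/2) = -461*log(69/4)/3528 - 275*sqrt(5)*atan(7*sqrt(5)/10)/1764 - log(7/2)/6 + 50*log(3)/441 + 185*log(13/2)/588.
Integral = F(17/2) - F(7/2) = -185*log(13/2)/588 - 461*log(309/4)/3528 - 275*sqrt(5)*atan(17*sqrt(5)/10)/1764 - log(17/2)/6 - 50*log(3)/441 + log(7/2)/6 + 50*log(8)/441 + 275*sqrt(5)*atan(7*sqrt(5)/10)/1764 + 461*log(69/4)/3528 + 185*log(23/2)/588.

Antiderivative: F(u) = -(588*log(u) - 400*log(u - 1/2) - 1110*log(u + 3) + 461*log(u**2 + 5) + 550*sqrt(5)*atan(sqrt(5)*u/5))/3528; value = -185*log(13/2)/588 - 461*log(309/4)/3528 - 275*sqrt(5)*atan(17*sqrt(5)/10)/1764 - log(17/2)/6 - 50*log(3)/441 + log(7/2)/6 + 50*log(8)/441 + 275*sqrt(5)*atan(7*sqrt(5)/10)/1764 + 461*log(69/4)/3528 + 185*log(23/2)/588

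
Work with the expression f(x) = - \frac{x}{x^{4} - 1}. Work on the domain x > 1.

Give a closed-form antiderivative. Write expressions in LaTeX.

The denominator factors as \left(x - 1\right) \left(x + 1\right) \left(x^{2} + 1\right); partial fractions split f into directly integrable pieces: \frac{x}{2 \left(x^{2} + 1\right)} - \frac{1}{4 \left(x + 1\right)} - \frac{1}{4 \left(x - 1\right)}.
Check: d/dx[- \frac{\log{\left(x^{2} - 1 \right)}}{4} + \frac{\log{\left(x^{2} + 1 \right)}}{4}] = - \frac{x}{x^{4} - 1} = f(x).

An antiderivative is F(x) = - \frac{\log{\left(x^{2} - 1 \right)}}{4} + \frac{\log{\left(x^{2} + 1 \right)}}{4}.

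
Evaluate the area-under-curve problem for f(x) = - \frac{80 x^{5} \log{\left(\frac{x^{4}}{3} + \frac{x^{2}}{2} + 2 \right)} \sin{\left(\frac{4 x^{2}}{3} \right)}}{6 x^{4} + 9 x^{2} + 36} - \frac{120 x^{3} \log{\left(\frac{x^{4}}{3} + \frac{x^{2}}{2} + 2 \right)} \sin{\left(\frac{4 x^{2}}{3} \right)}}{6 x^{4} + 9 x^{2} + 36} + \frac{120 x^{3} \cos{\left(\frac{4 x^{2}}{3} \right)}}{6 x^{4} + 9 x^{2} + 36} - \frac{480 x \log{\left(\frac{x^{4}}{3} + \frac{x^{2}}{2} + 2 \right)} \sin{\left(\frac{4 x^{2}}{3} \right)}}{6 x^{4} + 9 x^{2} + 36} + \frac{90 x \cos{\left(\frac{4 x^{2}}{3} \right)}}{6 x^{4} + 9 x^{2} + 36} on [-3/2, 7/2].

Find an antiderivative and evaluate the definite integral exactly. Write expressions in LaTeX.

Recognize the product-rule pattern: f = u'v + uv' with u = 5 \cos{\left(\frac{4 x^{2}}{3} \right)}, v = \log{\left(\frac{x^{4}}{3} + \frac{x^{2}}{2} + 2 \right)}, so integration by parts undoes it.
F(x) = 5 \log{\left(\frac{x^{4}}{3} + \frac{x^{2}}{2} + 2 \right)} \cos{\left(\frac{4 x^{2}}{3} \right)} is an antiderivative of f.
Check: d/dx[5 \log{\left(\frac{x^{4}}{3} + \frac{x^{2}}{2} + 2 \right)} \cos{\left(\frac{4 x^{2}}{3} \right)}] = \frac{- 80 x^{5} \log{\left(\frac{x^{4}}{3} + \frac{x^{2}}{2} + 2 \right)} \sin{\left(\frac{4 x^{2}}{3} \right)} - 120 x^{3} \log{\left(\frac{x^{4}}{3} + \frac{x^{2}}{2} + 2 \right)} \sin{\left(\frac{4 x^{2}}{3} \right)} + 120 x^{3} \cos{\left(\frac{4 x^{2}}{3} \right)} - 480 x \log{\left(\frac{x^{4}}{3} + \frac{x^{2}}{2} + 2 \right)} \sin{\left(\frac{4 x^{2}}{3} \right)} + 90 x \cos{\left(\frac{4 x^{2}}{3} \right)}}{6 x^{4} + 9 x^{2} + 36}, which equals f(x).
F(7/2) = 5 \log{\left(\frac{2791}{48} \right)} \cos{\left(\frac{49}{3} \right)}; F(-3/2) = 5 \log{\left(\frac{77}{16} \right)} \cos{\left(3 \right)}.
Integral = F(7/2) - F(-3/2) = 5 \log{\left(\frac{2791}{48} \right)} \cos{\left(\frac{49}{3} \right)} - 5 \log{\left(\frac{77}{16} \right)} \cos{\left(3 \right)}.

Antiderivative: F(x) = 5 \log{\left(\frac{x^{4}}{3} + \frac{x^{2}}{2} + 2 \right)} \cos{\left(\frac{4 x^{2}}{3} \right)}; value = 5 \log{\left(\frac{2791}{48} \right)} \cos{\left(\frac{49}{3} \right)} - 5 \log{\left(\frac{77}{16} \right)} \cos{\left(3 \right)}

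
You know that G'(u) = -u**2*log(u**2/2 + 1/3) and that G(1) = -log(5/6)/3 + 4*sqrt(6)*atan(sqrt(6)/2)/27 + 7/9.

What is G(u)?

G(u) = -u**3*log(u**2/2 + 1/3)/3 + 2*u**3/9 - 4*u/9 + 4*sqrt(6)*atan(sqrt(6)*u/2)/27 + 1

Any candidate G(u) must reproduce the stated G'(u) exactly.
A general antiderivative is -u**3*log(u**2/2 + 1/3)/3 + 2*u**3/9 - 4*u/9 + 4*sqrt(6)*atan(sqrt(6)*u/2)/27 + C.
The condition gives C = -log(5/6)/3 + 4*sqrt(6)*atan(sqrt(6)/2)/27 + 7/9 - (-2/9 - log(5/6)/3 + 4*sqrt(6)*atan(sqrt(6)/2)/27) = 1.
So G(u) = -u**3*log(u**2/2 + 1/3)/3 + 2*u**3/9 - 4*u/9 + 4*sqrt(6)*atan(sqrt(6)*u/2)/27 + 1.
Check: d/du[-u**3*log(u**2/2 + 1/3)/3 + 2*u**3/9 - 4*u/9 + 4*sqrt(6)*atan(sqrt(6)*u/2)/27 + 1] = -u**2*log(3*u**2 + 2) + u**2*log(6), which equals G'(u).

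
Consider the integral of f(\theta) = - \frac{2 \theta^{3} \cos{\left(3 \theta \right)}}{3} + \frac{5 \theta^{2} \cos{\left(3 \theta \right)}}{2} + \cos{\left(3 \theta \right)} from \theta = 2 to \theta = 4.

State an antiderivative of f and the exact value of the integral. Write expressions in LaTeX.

Integrate term by term and add the pieces.
F(\theta) = - \frac{2 \theta^{3} \sin{\left(3 \theta \right)}}{9} + \frac{5 \theta^{2} \sin{\left(3 \theta \right)}}{6} - \frac{2 \theta^{2} \cos{\left(3 \theta \right)}}{9} + \frac{4 \theta \sin{\left(3 \theta \right)}}{27} + \frac{5 \theta \cos{\left(3 \theta \right)}}{9} + \frac{4 \sin{\left(3 \theta \right)}}{27} + \frac{4 \cos{\left(3 \theta \right)}}{81} is an antiderivative of f.
Check: d/d\theta[- \frac{2 \theta^{3} \sin{\left(3 \theta \right)}}{9} + \frac{5 \theta^{2} \sin{\left(3 \theta \right)}}{6} - \frac{2 \theta^{2} \cos{\left(3 \theta \right)}}{9} + \frac{4 \theta \sin{\left(3 \theta \right)}}{27} + \frac{5 \theta \cos{\left(3 \theta \right)}}{9} + \frac{4 \sin{\left(3 \theta \right)}}{27} + \frac{4 \cos{\left(3 \theta \right)}}{81}] = - \frac{2 \theta^{3} \cos{\left(3 \theta \right)}}{3} + \frac{5 \theta^{2} \cos{\left(3 \theta \right)}}{2} + \cos{\left(3 \theta \right)} = f(\theta).
F(4) = - \frac{104 \cos{\left(12 \right)}}{81} - \frac{4 \sin{\left(12 \right)}}{27}; F(2) = 2 \sin{\left(6 \right)} + \frac{22 \cos{\left(6 \right)}}{81}.
Integral = F(4) - F(2) = - \frac{104 \cos{\left(12 \right)}}{81} - \frac{22 \cos{\left(6 \right)}}{81} - \frac{4 \sin{\left(12 \right)}}{27} - 2 \sin{\left(6 \right)}.

Antiderivative: F(\theta) = - \frac{2 \theta^{3} \sin{\left(3 \theta \right)}}{9} + \frac{5 \theta^{2} \sin{\left(3 \theta \right)}}{6} - \frac{2 \theta^{2} \cos{\left(3 \theta \right)}}{9} + \frac{4 \theta \sin{\left(3 \theta \right)}}{27} + \frac{5 \theta \cos{\left(3 \theta \right)}}{9} + \frac{4 \sin{\left(3 \theta \right)}}{27} + \frac{4 \cos{\left(3 \theta \right)}}{81}; value = - \frac{104 \cos{\left(12 \right)}}{81} - \frac{22 \cos{\left(6 \right)}}{81} - \frac{4 \sin{\left(12 \right)}}{27} - 2 \sin{\left(6 \right)}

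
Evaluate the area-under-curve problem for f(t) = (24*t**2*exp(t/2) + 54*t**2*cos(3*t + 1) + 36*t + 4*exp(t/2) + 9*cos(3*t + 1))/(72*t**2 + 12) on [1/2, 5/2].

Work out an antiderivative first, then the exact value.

Any candidate F(t) must reproduce f(t) exactly when differentiated.
F(t) = 2*exp(t/2)/3 + log(2*t**2 + 1/3)/4 + sin(3*t + 1)/4 is an antiderivative of f.
Check: d/dt[2*exp(t/2)/3 + log(2*t**2 + 1/3)/4 + sin(3*t + 1)/4] = (24*t**2*exp(t/2) + 54*t**2*cos(3*t + 1) + 36*t + 4*exp(t/2) + 9*cos(3*t + 1))/(72*t**2 + 12) = f(t).
F(5/2) = sin(17/2)/4 + log(77/6)/4 + 2*exp(5/4)/3; F(1/2) = log(5/6)/4 + sin(5/2)/4 + 2*exp(1/4)/3.
Integral = F(5/2) - F(1/2) = -2*exp(1/4)/3 - sin(5/2)/4 - log(5/6)/4 + sin(17/2)/4 + log(77/6)/4 + 2*exp(5/4)/3.

Antiderivative: F(t) = 2*exp(t/2)/3 + log(2*t**2 + 1/3)/4 + sin(3*t + 1)/4; value = -2*exp(1/4)/3 - sin(5/2)/4 - log(5/6)/4 + sin(17/2)/4 + log(77/6)/4 + 2*exp(5/4)/3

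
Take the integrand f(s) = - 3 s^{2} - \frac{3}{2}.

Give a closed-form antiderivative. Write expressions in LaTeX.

An antiderivative is F(s) = \frac{- 6 s^{3} - 9 s - 8}{6}.

Recover f(s) by differentiating a candidate F(s); any mismatch rules it out.
Check: d/ds[\frac{- 6 s^{3} - 9 s - 8}{6}] = - 3 s^{2} - \frac{3}{2} = f(s).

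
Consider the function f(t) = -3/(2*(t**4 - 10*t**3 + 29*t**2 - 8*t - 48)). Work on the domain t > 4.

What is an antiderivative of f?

Factor the denominator (2*(t - 4)**2*(t - 3)*(t + 1)) and decompose: f = 3/(200*(t + 1)) - 3/(8*(t - 3)) + 9/(25*(t - 4)) - 3/(10*(t - 4)**2); each piece integrates to a log, atan, or power term.
Check: d/dt[3*(24*(t - 4)*log(t - 4) - 25*(t - 4)*log(t - 3) + (t - 4)*log(t + 1) + 20)/(200*(t - 4))] = -3/(2*t**4 - 20*t**3 + 58*t**2 - 16*t - 96), which equals f(t).

An antiderivative is F(t) = 3*(24*(t - 4)*log(t - 4) - 25*(t - 4)*log(t - 3) + (t - 4)*log(t + 1) + 20)/(200*(t - 4)).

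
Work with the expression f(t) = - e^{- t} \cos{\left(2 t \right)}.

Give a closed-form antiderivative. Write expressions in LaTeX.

Differentiate the proposed F(t) back; it has to land on f(t) exactly.
Check: d/dt[\frac{\left(- 2 \sin{\left(2 t \right)} + \cos{\left(2 t \right)}\right) e^{- t}}{5}] = - e^{- t} \cos{\left(2 t \right)} = f(t).

An antiderivative is F(t) = \frac{\left(- 2 \sin{\left(2 t \right)} + \cos{\left(2 t \right)}\right) e^{- t}}{5}.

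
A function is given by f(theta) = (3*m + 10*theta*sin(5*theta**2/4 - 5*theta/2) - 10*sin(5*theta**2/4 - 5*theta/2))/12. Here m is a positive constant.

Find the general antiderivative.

F(theta) = m*theta/4 - cos(5*theta**2/4 - 5*theta/2)/3 + C

An antiderivative F(theta) passes only if d/dtheta[F] lands on f(theta) exactly.
Check: d/dtheta[m*theta/4 - cos(5*theta**2/4 - 5*theta/2)/3] = m/4 + 5*theta*sin(5*theta**2/4 - 5*theta/2)/6 - 5*sin(5*theta**2/4 - 5*theta/2)/6, which equals f(theta).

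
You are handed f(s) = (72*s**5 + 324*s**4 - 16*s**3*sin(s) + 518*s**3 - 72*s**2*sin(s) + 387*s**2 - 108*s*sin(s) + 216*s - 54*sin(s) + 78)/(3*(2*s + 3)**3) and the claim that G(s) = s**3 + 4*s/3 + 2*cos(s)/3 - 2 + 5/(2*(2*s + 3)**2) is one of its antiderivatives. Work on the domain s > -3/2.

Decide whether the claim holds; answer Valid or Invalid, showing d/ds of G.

Valid - the claim checks out under differentiation.

d/ds[G] = (72*s**5 + 324*s**4 - 16*s**3*sin(s) + 518*s**3 - 72*s**2*sin(s) + 387*s**2 - 108*s*sin(s) + 216*s - 54*sin(s) + 78)/(24*s**3 + 108*s**2 + 162*s + 81)
This equals f(s) exactly, so the claim holds.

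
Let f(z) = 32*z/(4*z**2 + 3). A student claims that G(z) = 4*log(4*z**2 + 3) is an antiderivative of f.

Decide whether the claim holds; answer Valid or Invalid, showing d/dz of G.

Valid. The derivative of G reproduces f.

d/dz[G] = 32*z/(4*z**2 + 3)
This equals f(z) exactly, so the claim holds.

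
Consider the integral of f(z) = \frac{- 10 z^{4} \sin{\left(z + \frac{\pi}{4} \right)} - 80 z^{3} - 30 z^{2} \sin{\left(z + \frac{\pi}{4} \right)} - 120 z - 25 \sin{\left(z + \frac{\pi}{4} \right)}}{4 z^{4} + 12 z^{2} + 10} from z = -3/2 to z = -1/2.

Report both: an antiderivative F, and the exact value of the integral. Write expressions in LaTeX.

A candidate is checked by its d/dz: the result must match f(z).
F(z) = \frac{5 \left(- 2 \log{\left(\frac{2 z^{4}}{3} + 2 z^{2} + \frac{5}{3} \right)} + \cos{\left(z + \frac{\pi}{4} \right)}\right)}{2} is an antiderivative of f.
Check: d/dz[\frac{5 \left(- 2 \log{\left(\frac{2 z^{4}}{3} + 2 z^{2} + \frac{5}{3} \right)} + \cos{\left(z + \frac{\pi}{4} \right)}\right)}{2}] = \frac{- 10 z^{4} \sin{\left(z + \frac{\pi}{4} \right)} - 80 z^{3} - 30 z^{2} \sin{\left(z + \frac{\pi}{4} \right)} - 120 z - 25 \sin{\left(z + \frac{\pi}{4} \right)}}{4 z^{4} + 12 z^{2} + 10} = f(z).
F(-1/2) = - 5 \log{\left(\frac{53}{24} \right)} + \frac{5 \sin{\left(\frac{1}{2} + \frac{\pi}{4} \right)}}{2}; F(-3/2) = - 5 \log{\left(\frac{229}{24} \right)} + \frac{5 \sin{\left(\frac{\pi}{4} + \frac{3}{2} \right)}}{2}.
Integral = F(-1/2) - F(-3/2) = - 5 \log{\left(\frac{53}{24} \right)} - \frac{5 \sin{\left(\frac{\pi}{4} + \frac{3}{2} \right)}}{2} + \frac{5 \sin{\left(\frac{1}{2} + \frac{\pi}{4} \right)}}{2} + 5 \log{\left(\frac{229}{24} \right)}.

Antiderivative: F(z) = \frac{5 \left(- 2 \log{\left(\frac{2 z^{4}}{3} + 2 z^{2} + \frac{5}{3} \right)} + \cos{\left(z + \frac{\pi}{4} \right)}\right)}{2}; value = - 5 \log{\left(\frac{53}{24} \right)} - \frac{5 \sin{\left(\frac{\pi}{4} + \frac{3}{2} \right)}}{2} + \frac{5 \sin{\left(\frac{1}{2} + \frac{\pi}{4} \right)}}{2} + 5 \log{\left(\frac{229}{24} \right)}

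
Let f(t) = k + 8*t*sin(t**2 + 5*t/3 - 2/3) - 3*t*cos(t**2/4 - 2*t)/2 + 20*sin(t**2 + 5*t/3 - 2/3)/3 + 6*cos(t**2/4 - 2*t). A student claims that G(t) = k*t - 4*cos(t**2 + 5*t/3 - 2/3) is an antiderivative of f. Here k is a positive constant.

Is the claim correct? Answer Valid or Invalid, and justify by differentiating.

d/dt[G] = k + 8*t*sin(t**2 + 5*t/3 - 2/3) + 20*sin(t**2 + 5*t/3 - 2/3)/3
d/dt[G] - f(t) = 3*t*cos(t**2/4 - 2*t)/2 - 6*cos(t**2/4 - 2*t) != 0.

Invalid: d/dt[G] - f = 3*t*cos(t**2/4 - 2*t)/2 - 6*cos(t**2/4 - 2*t), which is not 0.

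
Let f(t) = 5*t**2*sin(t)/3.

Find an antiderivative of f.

Whatever form F(t) takes, F'(t) = f(t) is non-negotiable.
Check: d/dt[-5*t**2*cos(t)/3 + 10*t*sin(t)/3 + 10*cos(t)/3] = 5*t**2*sin(t)/3 = f(t).

An antiderivative is F(t) = -5*t**2*cos(t)/3 + 10*t*sin(t)/3 + 10*cos(t)/3.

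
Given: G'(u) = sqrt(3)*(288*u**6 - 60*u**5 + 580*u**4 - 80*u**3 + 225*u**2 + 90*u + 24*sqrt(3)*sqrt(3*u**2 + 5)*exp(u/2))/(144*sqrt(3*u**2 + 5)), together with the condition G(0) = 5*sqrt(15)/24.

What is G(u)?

G(u) = (16*sqrt(3)*u**5*sqrt(3*u**2 + 5) - 4*sqrt(3)*u**4*sqrt(3*u**2 + 5) + 15*sqrt(3)*u**3*sqrt(3*u**2 + 5) + 30*sqrt(3)*sqrt(3*u**2 + 5) + 144*exp(u/2) - 144)/144

Check a candidate G(u) by differentiating: d/du[G] must match the given G'(u).
A general antiderivative is -sqrt(u**2 + 5/3)*(-4*u**5/3 + u**4/3 - 5*u**3/4 - 5/2)/4 + exp(u/2) + C.
The condition gives C = 5*sqrt(15)/24 - (5*sqrt(15)/24 + 1) = -1.
So G(u) = (16*sqrt(3)*u**5*sqrt(3*u**2 + 5) - 4*sqrt(3)*u**4*sqrt(3*u**2 + 5) + 15*sqrt(3)*u**3*sqrt(3*u**2 + 5) + 30*sqrt(3)*sqrt(3*u**2 + 5) + 144*exp(u/2) - 144)/144.
Check: d/du[(16*sqrt(3)*u**5*sqrt(3*u**2 + 5) - 4*sqrt(3)*u**4*sqrt(3*u**2 + 5) + 15*sqrt(3)*u**3*sqrt(3*u**2 + 5) + 30*sqrt(3)*sqrt(3*u**2 + 5) + 144*exp(u/2) - 144)/144] = (288*sqrt(3)*u**6 - 60*sqrt(3)*u**5 + 580*sqrt(3)*u**4 - 80*sqrt(3)*u**3 + 225*sqrt(3)*u**2 + 90*sqrt(3)*u + 72*sqrt(3*u**2 + 5)*exp(u/2))/(144*sqrt(3*u**2 + 5)), which equals G'(u).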